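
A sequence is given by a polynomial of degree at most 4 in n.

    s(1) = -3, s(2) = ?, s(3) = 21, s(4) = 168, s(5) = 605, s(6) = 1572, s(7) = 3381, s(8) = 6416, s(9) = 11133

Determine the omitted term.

-4

Using the last 7 terms:
Δ: 147  437  967  1809  3035  4717
Δ²: 290  530  842  1226  1682
Δ³: 240  312  384  456
Δ⁴: 72  72  72
Constant fourth difference = 72.
Extend backward: 240 − 72 = 168;  290 − 168 = 122;  147 − 122 = 25;  21 − 25 = -4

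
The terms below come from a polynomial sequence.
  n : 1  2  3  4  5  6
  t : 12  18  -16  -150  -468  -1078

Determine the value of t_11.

-13968

Δ: 6  -34  -134  -318  -610
Δ²: -40  -100  -184  -292
Δ³: -60  -84  -108
Δ⁴: -24  -24
Constant fourth difference = -24, so extend:
-108 − 24 = -132;  -292 − 132 = -424;  -610 − 424 = -1034;  -1078 − 1034 = -2112
-132 − 24 = -156;  -424 − 156 = -580;  -1034 − 580 = -1614;  -2112 − 1614 = -3726
-156 − 24 = -180;  -580 − 180 = -760;  -1614 − 760 = -2374;  -3726 − 2374 = -6100
-180 − 24 = -204;  -760 − 204 = -964;  -2374 − 964 = -3338;  -6100 − 3338 = -9438
-204 − 24 = -228;  -964 − 228 = -1192;  -3338 − 1192 = -4530;  -9438 − 4530 = -13968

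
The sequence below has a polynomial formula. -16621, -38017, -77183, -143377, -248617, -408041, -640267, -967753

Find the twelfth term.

-21396, -39166, -66194, -105240, -159424, -232226, -327486
-17770, -27028, -39046, -54184, -72802, -95260
-9258, -12018, -15138, -18618, -22458
-2760, -3120, -3480, -3840
-360, -360, -360
Fifth differences constant at -360.
-3840 − 360 = -4200;  -22458 − 4200 = -26658;  -95260 − 26658 = -121918;  -327486 − 121918 = -449404;  -967753 − 449404 = -1417157
-4200 − 360 = -4560;  -26658 − 4560 = -31218;  -121918 − 31218 = -153136;  -449404 − 153136 = -602540;  -1417157 − 602540 = -2019697
-4560 − 360 = -4920;  -31218 − 4920 = -36138;  -153136 − 36138 = -189274;  -602540 − 189274 = -791814;  -2019697 − 791814 = -2811511
-4920 − 360 = -5280;  -36138 − 5280 = -41418;  -189274 − 41418 = -230692;  -791814 − 230692 = -1022506;  -2811511 − 1022506 = -3834017

-3834017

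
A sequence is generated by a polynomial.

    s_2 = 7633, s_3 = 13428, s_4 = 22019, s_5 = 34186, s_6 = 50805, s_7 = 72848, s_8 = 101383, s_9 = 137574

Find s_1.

Δ: 5795, 8591, 12167, 16619, 22043, 28535, 36191
Δ²: 2796, 3576, 4452, 5424, 6492, 7656
Δ³: 780, 876, 972, 1068, 1164
Δ⁴: 96, 96, 96, 96
The fourth differences are constant at 96.
Work back: 780 − 96 = 684;  2796 − 684 = 2112;  5795 − 2112 = 3683;  7633 − 3683 = 3950

3950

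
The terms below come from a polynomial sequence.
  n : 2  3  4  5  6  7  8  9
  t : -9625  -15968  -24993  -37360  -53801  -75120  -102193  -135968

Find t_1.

D1: -6343  -9025  -12367  -16441  -21319  -27073  -33775
D2: -2682  -3342  -4074  -4878  -5754  -6702
D3: -660  -732  -804  -876  -948
D4: -72  -72  -72  -72
The fourth differences are constant at -72.
Work back: -660 + 72 = -588;  -2682 + 588 = -2094;  -6343 + 2094 = -4249;  -9625 + 4249 = -5376

-5376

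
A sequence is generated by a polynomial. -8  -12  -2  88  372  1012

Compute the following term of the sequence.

Δ: -4 , 10 , 90 , 284 , 640
Δ²: 14 , 80 , 194 , 356
Δ³: 66 , 114 , 162
Δ⁴: 48 , 48
The fourth differences are constant (48).
162 + 48 = 210;  356 + 210 = 566;  640 + 566 = 1206;  1012 + 1206 = 2218

2218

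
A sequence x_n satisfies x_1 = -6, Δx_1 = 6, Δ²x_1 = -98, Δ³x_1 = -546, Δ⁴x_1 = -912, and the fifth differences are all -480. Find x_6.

-11456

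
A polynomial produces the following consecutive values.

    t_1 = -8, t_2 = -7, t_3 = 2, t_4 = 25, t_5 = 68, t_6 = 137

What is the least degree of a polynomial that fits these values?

3

1, 9, 23, 43, 69
8, 14, 20, 26
6, 6, 6
The third differences are constant, so the polynomial has degree 3.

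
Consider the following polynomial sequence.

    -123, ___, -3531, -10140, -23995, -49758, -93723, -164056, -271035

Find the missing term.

-898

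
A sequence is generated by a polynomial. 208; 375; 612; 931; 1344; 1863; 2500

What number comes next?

3267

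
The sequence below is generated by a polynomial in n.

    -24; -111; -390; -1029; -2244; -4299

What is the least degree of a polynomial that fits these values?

4

D1: -87, -279, -639, -1215, -2055
D2: -192, -360, -576, -840
D3: -168, -216, -264
D4: -48, -48
The fourth differences are constant, so the polynomial has degree 4.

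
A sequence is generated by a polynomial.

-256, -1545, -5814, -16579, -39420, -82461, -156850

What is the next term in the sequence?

Δ: -1289 , -4269 , -10765 , -22841 , -43041 , -74389
Δ²: -2980 , -6496 , -12076 , -20200 , -31348
Δ³: -3516 , -5580 , -8124 , -11148
Δ⁴: -2064 , -2544 , -3024
Δ⁵: -480 , -480
The fifth differences are constant (-480).
-3024 − 480 = -3504;  -11148 − 3504 = -14652;  -31348 − 14652 = -46000;  -74389 − 46000 = -120389;  -156850 − 120389 = -277239

-277239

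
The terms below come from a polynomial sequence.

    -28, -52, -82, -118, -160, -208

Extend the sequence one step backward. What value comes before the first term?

D1: -24  -30  -36  -42  -48
D2: -6  -6  -6  -6
The second differences are constant at -6.
Work back: -24 + 6 = -18;  -28 + 18 = -10

-10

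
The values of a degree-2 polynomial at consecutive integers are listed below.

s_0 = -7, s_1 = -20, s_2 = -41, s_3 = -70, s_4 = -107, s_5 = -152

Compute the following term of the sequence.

-205

-13, -21, -29, -37, -45
-8, -8, -8, -8
Constant second difference = -8, so extend:
-45 − 8 = -53;  -152 − 53 = -205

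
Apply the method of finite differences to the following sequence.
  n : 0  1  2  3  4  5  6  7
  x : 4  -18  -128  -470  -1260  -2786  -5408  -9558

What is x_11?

-52598

Δ: -22 , -110 , -342 , -790 , -1526 , -2622 , -4150
Δ²: -88 , -232 , -448 , -736 , -1096 , -1528
Δ³: -144 , -216 , -288 , -360 , -432
Δ⁴: -72 , -72 , -72 , -72
Fourth differences constant at -72.
-432 − 72 = -504;  -1528 − 504 = -2032;  -4150 − 2032 = -6182;  -9558 − 6182 = -15740
-504 − 72 = -576;  -2032 − 576 = -2608;  -6182 − 2608 = -8790;  -15740 − 8790 = -24530
-576 − 72 = -648;  -2608 − 648 = -3256;  -8790 − 3256 = -12046;  -24530 − 12046 = -36576
-648 − 72 = -720;  -3256 − 720 = -3976;  -12046 − 3976 = -16022;  -36576 − 16022 = -52598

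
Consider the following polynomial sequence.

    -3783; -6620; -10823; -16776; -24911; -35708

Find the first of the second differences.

D1: -2837, -4203, -5953, -8135, -10797
D2: -1366, -1750, -2182, -2662
D3: -384, -432, -480
D4: -48, -48

-1366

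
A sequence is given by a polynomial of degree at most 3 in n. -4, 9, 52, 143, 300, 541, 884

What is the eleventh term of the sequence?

3636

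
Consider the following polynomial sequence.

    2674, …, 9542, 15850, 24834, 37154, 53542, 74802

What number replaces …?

5322

Using the last 6 terms:
Δ: 6308, 8984, 12320, 16388, 21260
Δ²: 2676, 3336, 4068, 4872
Δ³: 660, 732, 804
Δ⁴: 72, 72
Constant fourth difference = 72.
Extend backward: 660 − 72 = 588;  2676 − 588 = 2088;  6308 − 2088 = 4220;  9542 − 4220 = 5322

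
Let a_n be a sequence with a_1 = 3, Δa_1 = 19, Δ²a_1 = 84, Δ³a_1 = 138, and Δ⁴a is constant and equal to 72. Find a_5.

Build the table forward from the leading diagonal:
Δ⁴: 72, 72, 72, 72, 72
Δ³: 138, 210, 282, 354, 426
Δ²: 84, 222, 432, 714, 1068
Δ: 19, 103, 325, 757, 1471
a: 3, 22, 125, 450, 1207

1207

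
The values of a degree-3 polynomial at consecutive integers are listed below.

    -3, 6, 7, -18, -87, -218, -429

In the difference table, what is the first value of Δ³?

Δ: 9, 1, -25, -69, -131, -211
Δ²: -8, -26, -44, -62, -80
Δ³: -18, -18, -18, -18

-18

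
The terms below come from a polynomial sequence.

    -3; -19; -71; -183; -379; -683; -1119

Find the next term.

-1711

First differences: -16 , -52 , -112 , -196 , -304 , -436
Second differences: -36 , -60 , -84 , -108 , -132
Third differences: -24 , -24 , -24 , -24
Third differences constant at -24.
-132 − 24 = -156;  -436 − 156 = -592;  -1119 − 592 = -1711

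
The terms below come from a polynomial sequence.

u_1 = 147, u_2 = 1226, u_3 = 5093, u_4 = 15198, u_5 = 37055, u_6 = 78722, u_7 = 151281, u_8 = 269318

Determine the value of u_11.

1079, 3867, 10105, 21857, 41667, 72559, 118037
2788, 6238, 11752, 19810, 30892, 45478
3450, 5514, 8058, 11082, 14586
2064, 2544, 3024, 3504
480, 480, 480
Fifth differences constant at 480.
3504 + 480 = 3984;  14586 + 3984 = 18570;  45478 + 18570 = 64048;  118037 + 64048 = 182085;  269318 + 182085 = 451403
3984 + 480 = 4464;  18570 + 4464 = 23034;  64048 + 23034 = 87082;  182085 + 87082 = 269167;  451403 + 269167 = 720570
4464 + 480 = 4944;  23034 + 4944 = 27978;  87082 + 27978 = 115060;  269167 + 115060 = 384227;  720570 + 384227 = 1104797

1104797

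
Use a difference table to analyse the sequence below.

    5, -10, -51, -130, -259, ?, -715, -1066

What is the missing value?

Using the first 5 terms:
-15  -41  -79  -129
-26  -38  -50
-12  -12
Constant third difference = -12.
Extend forward: -50 − 12 = -62;  -129 − 62 = -191;  -259 − 191 = -450

-450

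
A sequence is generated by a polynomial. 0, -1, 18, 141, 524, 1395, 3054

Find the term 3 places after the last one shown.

First differences: -1 , 19 , 123 , 383 , 871 , 1659
Second differences: 20 , 104 , 260 , 488 , 788
Third differences: 84 , 156 , 228 , 300
Fourth differences: 72 , 72 , 72
Fourth differences constant at 72.
300 + 72 = 372;  788 + 372 = 1160;  1659 + 1160 = 2819;  3054 + 2819 = 5873
372 + 72 = 444;  1160 + 444 = 1604;  2819 + 1604 = 4423;  5873 + 4423 = 10296
444 + 72 = 516;  1604 + 516 = 2120;  4423 + 2120 = 6543;  10296 + 6543 = 16839

16839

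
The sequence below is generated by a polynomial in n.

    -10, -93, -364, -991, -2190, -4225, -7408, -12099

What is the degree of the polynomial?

4

D1: -83, -271, -627, -1199, -2035, -3183, -4691
D2: -188, -356, -572, -836, -1148, -1508
D3: -168, -216, -264, -312, -360
D4: -48, -48, -48, -48
The fourth differences are constant, so the polynomial has degree 4.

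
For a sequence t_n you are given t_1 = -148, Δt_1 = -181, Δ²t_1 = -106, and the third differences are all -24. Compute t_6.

-2353

Build the table forward from the leading diagonal:
Third differences: -24, -24, -24, -24, -24, -24
Second differences: -106, -130, -154, -178, -202, -226
First differences: -181, -287, -417, -571, -749, -951
t: -148, -329, -616, -1033, -1604, -2353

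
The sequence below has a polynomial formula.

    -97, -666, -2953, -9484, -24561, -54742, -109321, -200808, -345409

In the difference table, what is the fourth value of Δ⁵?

Δ: -569, -2287, -6531, -15077, -30181, -54579, -91487, -144601
Δ²: -1718, -4244, -8546, -15104, -24398, -36908, -53114
Δ³: -2526, -4302, -6558, -9294, -12510, -16206
Δ⁴: -1776, -2256, -2736, -3216, -3696
Δ⁵: -480, -480, -480, -480

-480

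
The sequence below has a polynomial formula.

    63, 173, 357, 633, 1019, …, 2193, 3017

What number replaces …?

Using the first 5 terms:
First differences: 110, 184, 276, 386
Second differences: 74, 92, 110
Third differences: 18, 18
Constant third difference = 18.
Extend forward: 110 + 18 = 128;  386 + 128 = 514;  1019 + 514 = 1533

1533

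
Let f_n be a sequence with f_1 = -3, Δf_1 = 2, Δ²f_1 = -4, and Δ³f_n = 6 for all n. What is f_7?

69

Build the table forward from the leading diagonal:
Δ³: 6, 6, 6, 6, 6, 6, 6
Δ²: -4, 2, 8, 14, 20, 26, 32
Δ: 2, -2, 0, 8, 22, 42, 68
f: -3, -1, -3, -3, 5, 27, 69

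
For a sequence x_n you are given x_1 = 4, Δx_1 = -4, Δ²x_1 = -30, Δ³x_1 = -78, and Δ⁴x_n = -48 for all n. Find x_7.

-2750

Build the table forward from the leading diagonal:
Δ⁴: -48, -48, -48, -48, -48, -48, -48
Δ³: -78, -126, -174, -222, -270, -318, -366
Δ²: -30, -108, -234, -408, -630, -900, -1218
Δ: -4, -34, -142, -376, -784, -1414, -2314
x: 4, 0, -34, -176, -552, -1336, -2750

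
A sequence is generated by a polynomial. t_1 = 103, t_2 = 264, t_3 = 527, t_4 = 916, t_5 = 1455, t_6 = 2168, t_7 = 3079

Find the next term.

4212

Δ: 161, 263, 389, 539, 713, 911
Δ²: 102, 126, 150, 174, 198
Δ³: 24, 24, 24, 24
Constant third difference = 24, so extend:
198 + 24 = 222;  911 + 222 = 1133;  3079 + 1133 = 4212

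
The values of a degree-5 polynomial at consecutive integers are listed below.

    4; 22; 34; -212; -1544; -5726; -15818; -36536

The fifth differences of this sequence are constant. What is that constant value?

-360

First differences: 18, 12, -246, -1332, -4182, -10092, -20718
Second differences: -6, -258, -1086, -2850, -5910, -10626
Third differences: -252, -828, -1764, -3060, -4716
Fourth differences: -576, -936, -1296, -1656
Fifth differences: -360, -360, -360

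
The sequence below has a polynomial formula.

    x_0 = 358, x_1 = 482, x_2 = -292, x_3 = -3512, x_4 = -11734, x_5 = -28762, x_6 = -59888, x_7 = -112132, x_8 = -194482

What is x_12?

-1087022

124 , -774 , -3220 , -8222 , -17028 , -31126 , -52244 , -82350
-898 , -2446 , -5002 , -8806 , -14098 , -21118 , -30106
-1548 , -2556 , -3804 , -5292 , -7020 , -8988
-1008 , -1248 , -1488 , -1728 , -1968
-240 , -240 , -240 , -240
Constant fifth difference = -240, so extend:
-1968 − 240 = -2208;  -8988 − 2208 = -11196;  -30106 − 11196 = -41302;  -82350 − 41302 = -123652;  -194482 − 123652 = -318134
-2208 − 240 = -2448;  -11196 − 2448 = -13644;  -41302 − 13644 = -54946;  -123652 − 54946 = -178598;  -318134 − 178598 = -496732
-2448 − 240 = -2688;  -13644 − 2688 = -16332;  -54946 − 16332 = -71278;  -178598 − 71278 = -249876;  -496732 − 249876 = -746608
-2688 − 240 = -2928;  -16332 − 2928 = -19260;  -71278 − 19260 = -90538;  -249876 − 90538 = -340414;  -746608 − 340414 = -1087022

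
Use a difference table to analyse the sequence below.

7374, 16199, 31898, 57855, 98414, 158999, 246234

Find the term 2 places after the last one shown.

8825, 15699, 25957, 40559, 60585, 87235
6874, 10258, 14602, 20026, 26650
3384, 4344, 5424, 6624
960, 1080, 1200
120, 120
The fifth differences are constant (120).
1200 + 120 = 1320;  6624 + 1320 = 7944;  26650 + 7944 = 34594;  87235 + 34594 = 121829;  246234 + 121829 = 368063
1320 + 120 = 1440;  7944 + 1440 = 9384;  34594 + 9384 = 43978;  121829 + 43978 = 165807;  368063 + 165807 = 533870

533870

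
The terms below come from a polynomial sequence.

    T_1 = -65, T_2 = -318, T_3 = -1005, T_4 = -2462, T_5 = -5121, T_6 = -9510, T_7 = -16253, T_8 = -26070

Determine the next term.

First differences: -253, -687, -1457, -2659, -4389, -6743, -9817
Second differences: -434, -770, -1202, -1730, -2354, -3074
Third differences: -336, -432, -528, -624, -720
Fourth differences: -96, -96, -96, -96
Fourth differences constant at -96.
-720 − 96 = -816;  -3074 − 816 = -3890;  -9817 − 3890 = -13707;  -26070 − 13707 = -39777

-39777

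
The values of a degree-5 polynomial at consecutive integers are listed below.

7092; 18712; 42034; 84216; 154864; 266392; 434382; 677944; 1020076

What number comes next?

1488024

Δ: 11620  23322  42182  70648  111528  167990  243562  342132
Δ²: 11702  18860  28466  40880  56462  75572  98570
Δ³: 7158  9606  12414  15582  19110  22998
Δ⁴: 2448  2808  3168  3528  3888
Δ⁵: 360  360  360  360
Constant fifth difference = 360, so extend:
3888 + 360 = 4248;  22998 + 4248 = 27246;  98570 + 27246 = 125816;  342132 + 125816 = 467948;  1020076 + 467948 = 1488024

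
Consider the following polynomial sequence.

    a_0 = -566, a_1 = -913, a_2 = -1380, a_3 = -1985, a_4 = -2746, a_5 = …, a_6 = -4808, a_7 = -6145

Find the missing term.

Using the first 5 terms:
First differences: -347  -467  -605  -761
Second differences: -120  -138  -156
Third differences: -18  -18
Constant third difference = -18.
Extend forward: -156 − 18 = -174;  -761 − 174 = -935;  -2746 − 935 = -3681

-3681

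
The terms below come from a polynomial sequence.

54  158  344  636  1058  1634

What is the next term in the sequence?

2388

D1: 104, 186, 292, 422, 576
D2: 82, 106, 130, 154
D3: 24, 24, 24
Constant third difference = 24, so extend:
154 + 24 = 178;  576 + 178 = 754;  1634 + 754 = 2388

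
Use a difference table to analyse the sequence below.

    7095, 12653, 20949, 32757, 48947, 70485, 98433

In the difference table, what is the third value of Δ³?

Δ: 5558, 8296, 11808, 16190, 21538, 27948
Δ²: 2738, 3512, 4382, 5348, 6410
Δ³: 774, 870, 966, 1062
Δ⁴: 96, 96, 96

966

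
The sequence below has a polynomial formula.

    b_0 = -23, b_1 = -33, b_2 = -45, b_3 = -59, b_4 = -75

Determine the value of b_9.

-185

Δ: -10  -12  -14  -16
Δ²: -2  -2  -2
Constant second difference = -2, so extend:
-16 − 2 = -18;  -75 − 18 = -93
-18 − 2 = -20;  -93 − 20 = -113
-20 − 2 = -22;  -113 − 22 = -135
-22 − 2 = -24;  -135 − 24 = -159
-24 − 2 = -26;  -159 − 26 = -185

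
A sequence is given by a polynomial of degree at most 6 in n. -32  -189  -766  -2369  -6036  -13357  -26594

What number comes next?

-157, -577, -1603, -3667, -7321, -13237
-420, -1026, -2064, -3654, -5916
-606, -1038, -1590, -2262
-432, -552, -672
-120, -120
The fifth differences are constant (-120).
-672 − 120 = -792;  -2262 − 792 = -3054;  -5916 − 3054 = -8970;  -13237 − 8970 = -22207;  -26594 − 22207 = -48801

-48801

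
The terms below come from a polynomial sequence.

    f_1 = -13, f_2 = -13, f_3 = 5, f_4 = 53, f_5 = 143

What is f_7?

497

0, 18, 48, 90
18, 30, 42
12, 12
Third differences constant at 12.
42 + 12 = 54;  90 + 54 = 144;  143 + 144 = 287
54 + 12 = 66;  144 + 66 = 210;  287 + 210 = 497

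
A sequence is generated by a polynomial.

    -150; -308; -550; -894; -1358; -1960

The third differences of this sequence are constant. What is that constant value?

First differences: -158, -242, -344, -464, -602
Second differences: -84, -102, -120, -138
Third differences: -18, -18, -18

-18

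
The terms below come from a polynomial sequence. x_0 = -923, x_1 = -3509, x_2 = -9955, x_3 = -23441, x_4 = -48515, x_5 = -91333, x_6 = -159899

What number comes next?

-264305

First differences: -2586, -6446, -13486, -25074, -42818, -68566
Second differences: -3860, -7040, -11588, -17744, -25748
Third differences: -3180, -4548, -6156, -8004
Fourth differences: -1368, -1608, -1848
Fifth differences: -240, -240
Constant fifth difference = -240, so extend:
-1848 − 240 = -2088;  -8004 − 2088 = -10092;  -25748 − 10092 = -35840;  -68566 − 35840 = -104406;  -159899 − 104406 = -264305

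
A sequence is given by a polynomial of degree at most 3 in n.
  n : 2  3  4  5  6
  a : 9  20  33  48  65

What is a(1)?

First differences: 11, 13, 15, 17
Second differences: 2, 2, 2
The second differences are constant at 2.
Work back: 11 − 2 = 9;  9 − 9 = 0

0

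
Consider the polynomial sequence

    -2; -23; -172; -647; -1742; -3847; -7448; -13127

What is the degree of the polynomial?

4

D1: -21, -149, -475, -1095, -2105, -3601, -5679
D2: -128, -326, -620, -1010, -1496, -2078
D3: -198, -294, -390, -486, -582
D4: -96, -96, -96, -96
The fourth differences are constant, so the polynomial has degree 4.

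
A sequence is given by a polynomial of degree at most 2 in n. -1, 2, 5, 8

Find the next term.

11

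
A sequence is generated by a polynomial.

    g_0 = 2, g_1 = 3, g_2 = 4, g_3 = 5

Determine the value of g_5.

7

D1: 1 , 1 , 1
Constant first difference = 1, so extend:
5 + 1 = 6
6 + 1 = 7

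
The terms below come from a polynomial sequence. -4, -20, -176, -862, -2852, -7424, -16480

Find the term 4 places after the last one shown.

-164144

First differences: -16, -156, -686, -1990, -4572, -9056
Second differences: -140, -530, -1304, -2582, -4484
Third differences: -390, -774, -1278, -1902
Fourth differences: -384, -504, -624
Fifth differences: -120, -120
Fifth differences constant at -120.
-624 − 120 = -744;  -1902 − 744 = -2646;  -4484 − 2646 = -7130;  -9056 − 7130 = -16186;  -16480 − 16186 = -32666
-744 − 120 = -864;  -2646 − 864 = -3510;  -7130 − 3510 = -10640;  -16186 − 10640 = -26826;  -32666 − 26826 = -59492
-864 − 120 = -984;  -3510 − 984 = -4494;  -10640 − 4494 = -15134;  -26826 − 15134 = -41960;  -59492 − 41960 = -101452
-984 − 120 = -1104;  -4494 − 1104 = -5598;  -15134 − 5598 = -20732;  -41960 − 20732 = -62692;  -101452 − 62692 = -164144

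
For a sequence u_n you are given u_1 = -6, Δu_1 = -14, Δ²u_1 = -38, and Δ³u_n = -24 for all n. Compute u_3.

-72

Build the table forward from the leading diagonal:
D3: -24  -24  -24
D2: -38  -62  -86
D1: -14  -52  -114
u: -6  -20  -72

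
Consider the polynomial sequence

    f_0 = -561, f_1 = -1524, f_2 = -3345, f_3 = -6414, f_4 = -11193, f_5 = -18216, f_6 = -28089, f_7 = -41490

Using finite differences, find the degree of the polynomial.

D1: -963, -1821, -3069, -4779, -7023, -9873, -13401
D2: -858, -1248, -1710, -2244, -2850, -3528
D3: -390, -462, -534, -606, -678
D4: -72, -72, -72, -72
The fourth differences are constant, so the polynomial has degree 4.

4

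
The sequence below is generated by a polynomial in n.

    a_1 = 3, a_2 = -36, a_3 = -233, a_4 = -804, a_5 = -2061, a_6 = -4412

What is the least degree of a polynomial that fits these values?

4

-39, -197, -571, -1257, -2351
-158, -374, -686, -1094
-216, -312, -408
-96, -96
The fourth differences are constant, so the polynomial has degree 4.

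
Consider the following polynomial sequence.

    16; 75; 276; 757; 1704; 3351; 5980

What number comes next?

D1: 59, 201, 481, 947, 1647, 2629
D2: 142, 280, 466, 700, 982
D3: 138, 186, 234, 282
D4: 48, 48, 48
Constant fourth difference = 48, so extend:
282 + 48 = 330;  982 + 330 = 1312;  2629 + 1312 = 3941;  5980 + 3941 = 9921

9921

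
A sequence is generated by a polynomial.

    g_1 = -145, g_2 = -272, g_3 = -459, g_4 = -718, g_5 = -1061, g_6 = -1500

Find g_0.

First differences: -127, -187, -259, -343, -439
Second differences: -60, -72, -84, -96
Third differences: -12, -12, -12
The third differences are constant at -12.
Work back: -60 + 12 = -48;  -127 + 48 = -79;  -145 + 79 = -66

-66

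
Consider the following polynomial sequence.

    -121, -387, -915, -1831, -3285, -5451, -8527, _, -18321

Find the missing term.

-12735

Using the first 7 terms:
Δ: -266  -528  -916  -1454  -2166  -3076
Δ²: -262  -388  -538  -712  -910
Δ³: -126  -150  -174  -198
Δ⁴: -24  -24  -24
Constant fourth difference = -24.
Extend forward: -198 − 24 = -222;  -910 − 222 = -1132;  -3076 − 1132 = -4208;  -8527 − 4208 = -12735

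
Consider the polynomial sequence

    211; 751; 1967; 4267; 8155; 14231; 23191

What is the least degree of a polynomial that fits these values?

4

Δ: 540, 1216, 2300, 3888, 6076, 8960
Δ²: 676, 1084, 1588, 2188, 2884
Δ³: 408, 504, 600, 696
Δ⁴: 96, 96, 96
The fourth differences are constant, so the polynomial has degree 4.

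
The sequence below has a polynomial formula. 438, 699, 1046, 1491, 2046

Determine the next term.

2723

D1: 261, 347, 445, 555
D2: 86, 98, 110
D3: 12, 12
Third differences constant at 12.
110 + 12 = 122;  555 + 122 = 677;  2046 + 677 = 2723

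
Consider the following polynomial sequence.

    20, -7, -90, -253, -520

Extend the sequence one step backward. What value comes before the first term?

15

D1: -27  -83  -163  -267
D2: -56  -80  -104
D3: -24  -24
The third differences are constant at -24.
Work back: -56 + 24 = -32;  -27 + 32 = 5;  20 − 5 = 15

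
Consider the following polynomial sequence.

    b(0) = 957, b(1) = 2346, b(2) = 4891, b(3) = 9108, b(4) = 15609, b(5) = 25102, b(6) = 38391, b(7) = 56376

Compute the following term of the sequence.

80053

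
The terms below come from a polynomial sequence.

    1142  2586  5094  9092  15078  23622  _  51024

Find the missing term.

Using the first 6 terms:
First differences: 1444, 2508, 3998, 5986, 8544
Second differences: 1064, 1490, 1988, 2558
Third differences: 426, 498, 570
Fourth differences: 72, 72
Constant fourth difference = 72.
Extend forward: 570 + 72 = 642;  2558 + 642 = 3200;  8544 + 3200 = 11744;  23622 + 11744 = 35366

35366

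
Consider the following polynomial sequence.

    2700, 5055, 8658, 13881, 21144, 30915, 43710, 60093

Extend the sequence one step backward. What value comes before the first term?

First differences: 2355  3603  5223  7263  9771  12795  16383
Second differences: 1248  1620  2040  2508  3024  3588
Third differences: 372  420  468  516  564
Fourth differences: 48  48  48  48
The fourth differences are constant at 48.
Work back: 372 − 48 = 324;  1248 − 324 = 924;  2355 − 924 = 1431;  2700 − 1431 = 1269

1269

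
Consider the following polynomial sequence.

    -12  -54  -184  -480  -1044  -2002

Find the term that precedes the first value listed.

-4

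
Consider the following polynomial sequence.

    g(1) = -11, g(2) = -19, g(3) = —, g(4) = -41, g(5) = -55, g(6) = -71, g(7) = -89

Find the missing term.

Using the last 4 terms:
D1: -14, -16, -18
D2: -2, -2
Constant second difference = -2.
Extend backward: -14 + 2 = -12;  -41 + 12 = -29

-29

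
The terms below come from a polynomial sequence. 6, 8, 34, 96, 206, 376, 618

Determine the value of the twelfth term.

3328

2 , 26 , 62 , 110 , 170 , 242
24 , 36 , 48 , 60 , 72
12 , 12 , 12 , 12
Third differences constant at 12.
72 + 12 = 84;  242 + 84 = 326;  618 + 326 = 944
84 + 12 = 96;  326 + 96 = 422;  944 + 422 = 1366
96 + 12 = 108;  422 + 108 = 530;  1366 + 530 = 1896
108 + 12 = 120;  530 + 120 = 650;  1896 + 650 = 2546
120 + 12 = 132;  650 + 132 = 782;  2546 + 782 = 3328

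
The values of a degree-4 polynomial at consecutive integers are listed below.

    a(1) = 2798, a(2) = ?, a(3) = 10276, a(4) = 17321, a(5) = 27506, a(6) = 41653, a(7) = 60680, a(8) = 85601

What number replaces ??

Using the last 6 terms:
D1: 7045  10185  14147  19027  24921
D2: 3140  3962  4880  5894
D3: 822  918  1014
D4: 96  96
Constant fourth difference = 96.
Extend backward: 822 − 96 = 726;  3140 − 726 = 2414;  7045 − 2414 = 4631;  10276 − 4631 = 5645

5645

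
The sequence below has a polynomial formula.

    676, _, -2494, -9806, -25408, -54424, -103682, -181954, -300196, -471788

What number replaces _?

Using the last 8 terms:
D1: -7312  -15602  -29016  -49258  -78272  -118242  -171592
D2: -8290  -13414  -20242  -29014  -39970  -53350
D3: -5124  -6828  -8772  -10956  -13380
D4: -1704  -1944  -2184  -2424
D5: -240  -240  -240
Constant fifth difference = -240.
Extend backward: -1704 + 240 = -1464;  -5124 + 1464 = -3660;  -8290 + 3660 = -4630;  -7312 + 4630 = -2682;  -2494 + 2682 = 188

188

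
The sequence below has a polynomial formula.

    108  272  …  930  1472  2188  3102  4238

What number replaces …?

Using the last 5 terms:
D1: 542  716  914  1136
D2: 174  198  222
D3: 24  24
Constant third difference = 24.
Extend backward: 174 − 24 = 150;  542 − 150 = 392;  930 − 392 = 538

538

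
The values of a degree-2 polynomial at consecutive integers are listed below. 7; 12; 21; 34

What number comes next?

51

Δ: 5  9  13
Δ²: 4  4
Constant second difference = 4, so extend:
13 + 4 = 17;  34 + 17 = 51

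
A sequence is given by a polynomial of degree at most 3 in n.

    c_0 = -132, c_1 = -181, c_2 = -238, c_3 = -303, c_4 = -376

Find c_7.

-643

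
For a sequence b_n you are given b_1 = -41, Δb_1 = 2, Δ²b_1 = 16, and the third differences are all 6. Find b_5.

Build the table forward from the leading diagonal:
Δ³: 6, 6, 6, 6, 6
Δ²: 16, 22, 28, 34, 40
Δ: 2, 18, 40, 68, 102
b: -41, -39, -21, 19, 87

87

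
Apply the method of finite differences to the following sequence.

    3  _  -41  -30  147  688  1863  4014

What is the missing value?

Using the last 6 terms:
Δ: 11  177  541  1175  2151
Δ²: 166  364  634  976
Δ³: 198  270  342
Δ⁴: 72  72
Constant fourth difference = 72.
Extend backward: 198 − 72 = 126;  166 − 126 = 40;  11 − 40 = -29;  -41 + 29 = -12

-12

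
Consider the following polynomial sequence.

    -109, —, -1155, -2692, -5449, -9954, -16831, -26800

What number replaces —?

Using the last 6 terms:
First differences: -1537, -2757, -4505, -6877, -9969
Second differences: -1220, -1748, -2372, -3092
Third differences: -528, -624, -720
Fourth differences: -96, -96
Constant fourth difference = -96.
Extend backward: -528 + 96 = -432;  -1220 + 432 = -788;  -1537 + 788 = -749;  -1155 + 749 = -406

-406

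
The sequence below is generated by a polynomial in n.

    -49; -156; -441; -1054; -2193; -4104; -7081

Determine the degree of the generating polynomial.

4

D1: -107, -285, -613, -1139, -1911, -2977
D2: -178, -328, -526, -772, -1066
D3: -150, -198, -246, -294
D4: -48, -48, -48
The fourth differences are constant, so the polynomial has degree 4.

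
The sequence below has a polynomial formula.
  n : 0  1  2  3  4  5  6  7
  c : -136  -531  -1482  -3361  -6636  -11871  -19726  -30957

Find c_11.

-128121

Δ: -395, -951, -1879, -3275, -5235, -7855, -11231
Δ²: -556, -928, -1396, -1960, -2620, -3376
Δ³: -372, -468, -564, -660, -756
Δ⁴: -96, -96, -96, -96
Constant fourth difference = -96, so extend:
-756 − 96 = -852;  -3376 − 852 = -4228;  -11231 − 4228 = -15459;  -30957 − 15459 = -46416
-852 − 96 = -948;  -4228 − 948 = -5176;  -15459 − 5176 = -20635;  -46416 − 20635 = -67051
-948 − 96 = -1044;  -5176 − 1044 = -6220;  -20635 − 6220 = -26855;  -67051 − 26855 = -93906
-1044 − 96 = -1140;  -6220 − 1140 = -7360;  -26855 − 7360 = -34215;  -93906 − 34215 = -128121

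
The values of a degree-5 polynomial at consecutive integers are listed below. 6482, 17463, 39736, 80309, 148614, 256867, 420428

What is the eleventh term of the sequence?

2065152

10981, 22273, 40573, 68305, 108253, 163561
11292, 18300, 27732, 39948, 55308
7008, 9432, 12216, 15360
2424, 2784, 3144
360, 360
Constant fifth difference = 360, so extend:
3144 + 360 = 3504;  15360 + 3504 = 18864;  55308 + 18864 = 74172;  163561 + 74172 = 237733;  420428 + 237733 = 658161
3504 + 360 = 3864;  18864 + 3864 = 22728;  74172 + 22728 = 96900;  237733 + 96900 = 334633;  658161 + 334633 = 992794
3864 + 360 = 4224;  22728 + 4224 = 26952;  96900 + 26952 = 123852;  334633 + 123852 = 458485;  992794 + 458485 = 1451279
4224 + 360 = 4584;  26952 + 4584 = 31536;  123852 + 31536 = 155388;  458485 + 155388 = 613873;  1451279 + 613873 = 2065152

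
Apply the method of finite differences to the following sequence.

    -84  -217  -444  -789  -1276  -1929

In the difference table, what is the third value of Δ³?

-24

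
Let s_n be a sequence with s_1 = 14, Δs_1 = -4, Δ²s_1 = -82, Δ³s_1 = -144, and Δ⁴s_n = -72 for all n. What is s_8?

-9296

Build the table forward from the leading diagonal:
Fourth differences: -72, -72, -72, -72, -72, -72, -72, -72
Third differences: -144, -216, -288, -360, -432, -504, -576, -648
Second differences: -82, -226, -442, -730, -1090, -1522, -2026, -2602
First differences: -4, -86, -312, -754, -1484, -2574, -4096, -6122
s: 14, 10, -76, -388, -1142, -2626, -5200, -9296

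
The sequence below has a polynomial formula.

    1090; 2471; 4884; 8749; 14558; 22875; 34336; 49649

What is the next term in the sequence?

69594

First differences: 1381, 2413, 3865, 5809, 8317, 11461, 15313
Second differences: 1032, 1452, 1944, 2508, 3144, 3852
Third differences: 420, 492, 564, 636, 708
Fourth differences: 72, 72, 72, 72
The fourth differences are constant (72).
708 + 72 = 780;  3852 + 780 = 4632;  15313 + 4632 = 19945;  49649 + 19945 = 69594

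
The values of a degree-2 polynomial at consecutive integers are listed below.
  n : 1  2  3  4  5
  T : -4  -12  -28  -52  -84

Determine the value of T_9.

Δ: -8, -16, -24, -32
Δ²: -8, -8, -8
The second differences are constant (-8).
-32 − 8 = -40;  -84 − 40 = -124
-40 − 8 = -48;  -124 − 48 = -172
-48 − 8 = -56;  -172 − 56 = -228
-56 − 8 = -64;  -228 − 64 = -292

-292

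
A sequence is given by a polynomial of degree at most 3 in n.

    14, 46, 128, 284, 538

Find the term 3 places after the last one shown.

32, 82, 156, 254
50, 74, 98
24, 24
Constant third difference = 24, so extend:
98 + 24 = 122;  254 + 122 = 376;  538 + 376 = 914
122 + 24 = 146;  376 + 146 = 522;  914 + 522 = 1436
146 + 24 = 170;  522 + 170 = 692;  1436 + 692 = 2128

2128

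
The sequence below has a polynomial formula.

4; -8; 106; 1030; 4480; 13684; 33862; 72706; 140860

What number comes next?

252400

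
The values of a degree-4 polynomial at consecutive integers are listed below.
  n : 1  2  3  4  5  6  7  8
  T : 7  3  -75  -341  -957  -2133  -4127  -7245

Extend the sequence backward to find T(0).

3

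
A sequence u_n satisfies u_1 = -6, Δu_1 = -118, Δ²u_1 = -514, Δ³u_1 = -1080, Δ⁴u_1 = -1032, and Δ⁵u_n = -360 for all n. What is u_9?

-168222

Build the table forward from the leading diagonal:
Δ⁵: -360, -360, -360, -360, -360, -360, -360, -360, -360
Δ⁴: -1032, -1392, -1752, -2112, -2472, -2832, -3192, -3552, -3912
Δ³: -1080, -2112, -3504, -5256, -7368, -9840, -12672, -15864, -19416
Δ²: -514, -1594, -3706, -7210, -12466, -19834, -29674, -42346, -58210
Δ: -118, -632, -2226, -5932, -13142, -25608, -45442, -75116, -117462
u: -6, -124, -756, -2982, -8914, -22056, -47664, -93106, -168222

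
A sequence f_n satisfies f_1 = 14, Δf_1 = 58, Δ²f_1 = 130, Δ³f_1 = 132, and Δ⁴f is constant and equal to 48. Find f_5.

Build the table forward from the leading diagonal:
Δ⁴: 48, 48, 48, 48, 48
Δ³: 132, 180, 228, 276, 324
Δ²: 130, 262, 442, 670, 946
Δ: 58, 188, 450, 892, 1562
f: 14, 72, 260, 710, 1602

1602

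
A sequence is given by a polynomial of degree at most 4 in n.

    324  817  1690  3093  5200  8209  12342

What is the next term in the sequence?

17845

First differences: 493 , 873 , 1403 , 2107 , 3009 , 4133
Second differences: 380 , 530 , 704 , 902 , 1124
Third differences: 150 , 174 , 198 , 222
Fourth differences: 24 , 24 , 24
Fourth differences constant at 24.
222 + 24 = 246;  1124 + 246 = 1370;  4133 + 1370 = 5503;  12342 + 5503 = 17845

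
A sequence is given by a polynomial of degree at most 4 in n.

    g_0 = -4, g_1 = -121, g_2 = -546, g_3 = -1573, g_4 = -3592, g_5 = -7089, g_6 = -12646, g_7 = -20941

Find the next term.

D1: -117, -425, -1027, -2019, -3497, -5557, -8295
D2: -308, -602, -992, -1478, -2060, -2738
D3: -294, -390, -486, -582, -678
D4: -96, -96, -96, -96
Constant fourth difference = -96, so extend:
-678 − 96 = -774;  -2738 − 774 = -3512;  -8295 − 3512 = -11807;  -20941 − 11807 = -32748

-32748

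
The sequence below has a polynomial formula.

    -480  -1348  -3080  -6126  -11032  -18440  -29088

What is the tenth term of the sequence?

Δ: -868 , -1732 , -3046 , -4906 , -7408 , -10648
Δ²: -864 , -1314 , -1860 , -2502 , -3240
Δ³: -450 , -546 , -642 , -738
Δ⁴: -96 , -96 , -96
Constant fourth difference = -96, so extend:
-738 − 96 = -834;  -3240 − 834 = -4074;  -10648 − 4074 = -14722;  -29088 − 14722 = -43810
-834 − 96 = -930;  -4074 − 930 = -5004;  -14722 − 5004 = -19726;  -43810 − 19726 = -63536
-930 − 96 = -1026;  -5004 − 1026 = -6030;  -19726 − 6030 = -25756;  -63536 − 25756 = -89292

-89292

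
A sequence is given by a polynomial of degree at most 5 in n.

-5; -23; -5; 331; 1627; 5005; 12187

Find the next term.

-18 , 18 , 336 , 1296 , 3378 , 7182
36 , 318 , 960 , 2082 , 3804
282 , 642 , 1122 , 1722
360 , 480 , 600
120 , 120
Constant fifth difference = 120, so extend:
600 + 120 = 720;  1722 + 720 = 2442;  3804 + 2442 = 6246;  7182 + 6246 = 13428;  12187 + 13428 = 25615

25615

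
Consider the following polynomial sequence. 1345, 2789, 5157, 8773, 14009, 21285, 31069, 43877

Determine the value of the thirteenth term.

174697

1444 , 2368 , 3616 , 5236 , 7276 , 9784 , 12808
924 , 1248 , 1620 , 2040 , 2508 , 3024
324 , 372 , 420 , 468 , 516
48 , 48 , 48 , 48
Fourth differences constant at 48.
516 + 48 = 564;  3024 + 564 = 3588;  12808 + 3588 = 16396;  43877 + 16396 = 60273
564 + 48 = 612;  3588 + 612 = 4200;  16396 + 4200 = 20596;  60273 + 20596 = 80869
612 + 48 = 660;  4200 + 660 = 4860;  20596 + 4860 = 25456;  80869 + 25456 = 106325
660 + 48 = 708;  4860 + 708 = 5568;  25456 + 5568 = 31024;  106325 + 31024 = 137349
708 + 48 = 756;  5568 + 756 = 6324;  31024 + 6324 = 37348;  137349 + 37348 = 174697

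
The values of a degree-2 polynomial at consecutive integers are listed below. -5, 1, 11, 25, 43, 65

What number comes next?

First differences: 6 , 10 , 14 , 18 , 22
Second differences: 4 , 4 , 4 , 4
The second differences are constant (4).
22 + 4 = 26;  65 + 26 = 91

91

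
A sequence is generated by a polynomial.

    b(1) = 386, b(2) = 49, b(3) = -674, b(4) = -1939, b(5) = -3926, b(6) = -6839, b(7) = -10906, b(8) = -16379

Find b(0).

469

Δ: -337  -723  -1265  -1987  -2913  -4067  -5473
Δ²: -386  -542  -722  -926  -1154  -1406
Δ³: -156  -180  -204  -228  -252
Δ⁴: -24  -24  -24  -24
The fourth differences are constant at -24.
Work back: -156 + 24 = -132;  -386 + 132 = -254;  -337 + 254 = -83;  386 + 83 = 469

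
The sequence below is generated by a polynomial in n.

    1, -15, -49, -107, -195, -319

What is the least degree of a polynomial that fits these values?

3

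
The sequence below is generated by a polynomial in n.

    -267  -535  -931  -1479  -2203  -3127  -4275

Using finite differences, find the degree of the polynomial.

Δ: -268, -396, -548, -724, -924, -1148
Δ²: -128, -152, -176, -200, -224
Δ³: -24, -24, -24, -24
The third differences are constant, so the polynomial has degree 3.

3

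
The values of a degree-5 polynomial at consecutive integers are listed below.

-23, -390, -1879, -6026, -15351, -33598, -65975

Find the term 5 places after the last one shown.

-754810

First differences: -367, -1489, -4147, -9325, -18247, -32377
Second differences: -1122, -2658, -5178, -8922, -14130
Third differences: -1536, -2520, -3744, -5208
Fourth differences: -984, -1224, -1464
Fifth differences: -240, -240
The fifth differences are constant (-240).
-1464 − 240 = -1704;  -5208 − 1704 = -6912;  -14130 − 6912 = -21042;  -32377 − 21042 = -53419;  -65975 − 53419 = -119394
-1704 − 240 = -1944;  -6912 − 1944 = -8856;  -21042 − 8856 = -29898;  -53419 − 29898 = -83317;  -119394 − 83317 = -202711
-1944 − 240 = -2184;  -8856 − 2184 = -11040;  -29898 − 11040 = -40938;  -83317 − 40938 = -124255;  -202711 − 124255 = -326966
-2184 − 240 = -2424;  -11040 − 2424 = -13464;  -40938 − 13464 = -54402;  -124255 − 54402 = -178657;  -326966 − 178657 = -505623
-2424 − 240 = -2664;  -13464 − 2664 = -16128;  -54402 − 16128 = -70530;  -178657 − 70530 = -249187;  -505623 − 249187 = -754810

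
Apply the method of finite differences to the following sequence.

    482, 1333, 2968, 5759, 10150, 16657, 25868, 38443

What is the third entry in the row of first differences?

D1: 851, 1635, 2791, 4391, 6507, 9211, 12575
D2: 784, 1156, 1600, 2116, 2704, 3364
D3: 372, 444, 516, 588, 660
D4: 72, 72, 72, 72

2791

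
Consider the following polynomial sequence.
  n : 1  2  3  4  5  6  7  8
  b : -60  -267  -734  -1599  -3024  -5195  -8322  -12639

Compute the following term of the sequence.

-18404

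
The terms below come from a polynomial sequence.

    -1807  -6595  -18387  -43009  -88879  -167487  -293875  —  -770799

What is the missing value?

-487117

Using the first 7 terms:
First differences: -4788  -11792  -24622  -45870  -78608  -126388
Second differences: -7004  -12830  -21248  -32738  -47780
Third differences: -5826  -8418  -11490  -15042
Fourth differences: -2592  -3072  -3552
Fifth differences: -480  -480
Constant fifth difference = -480.
Extend forward: -3552 − 480 = -4032;  -15042 − 4032 = -19074;  -47780 − 19074 = -66854;  -126388 − 66854 = -193242;  -293875 − 193242 = -487117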